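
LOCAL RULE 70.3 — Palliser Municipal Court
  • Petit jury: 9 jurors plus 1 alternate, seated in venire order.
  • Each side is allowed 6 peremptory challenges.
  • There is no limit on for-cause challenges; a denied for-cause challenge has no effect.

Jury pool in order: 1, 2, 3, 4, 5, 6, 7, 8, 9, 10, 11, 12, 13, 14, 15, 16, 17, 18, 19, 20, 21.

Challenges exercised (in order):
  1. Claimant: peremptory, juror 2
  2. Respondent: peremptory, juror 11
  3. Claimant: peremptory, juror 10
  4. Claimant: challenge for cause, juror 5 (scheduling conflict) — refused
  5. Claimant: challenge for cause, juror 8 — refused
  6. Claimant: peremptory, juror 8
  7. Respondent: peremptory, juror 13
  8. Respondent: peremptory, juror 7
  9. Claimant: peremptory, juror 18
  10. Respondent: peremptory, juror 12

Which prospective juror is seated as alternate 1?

Removed: #2, #7, #8, #10, #11, #12, #13, #18. (#5 stays — for-cause denied.)
Filling seats in venire order through position 10: #1, #3, #4, #5, #6, #9, #14, #15, #16, #17.
So alternate 1 is #17.

17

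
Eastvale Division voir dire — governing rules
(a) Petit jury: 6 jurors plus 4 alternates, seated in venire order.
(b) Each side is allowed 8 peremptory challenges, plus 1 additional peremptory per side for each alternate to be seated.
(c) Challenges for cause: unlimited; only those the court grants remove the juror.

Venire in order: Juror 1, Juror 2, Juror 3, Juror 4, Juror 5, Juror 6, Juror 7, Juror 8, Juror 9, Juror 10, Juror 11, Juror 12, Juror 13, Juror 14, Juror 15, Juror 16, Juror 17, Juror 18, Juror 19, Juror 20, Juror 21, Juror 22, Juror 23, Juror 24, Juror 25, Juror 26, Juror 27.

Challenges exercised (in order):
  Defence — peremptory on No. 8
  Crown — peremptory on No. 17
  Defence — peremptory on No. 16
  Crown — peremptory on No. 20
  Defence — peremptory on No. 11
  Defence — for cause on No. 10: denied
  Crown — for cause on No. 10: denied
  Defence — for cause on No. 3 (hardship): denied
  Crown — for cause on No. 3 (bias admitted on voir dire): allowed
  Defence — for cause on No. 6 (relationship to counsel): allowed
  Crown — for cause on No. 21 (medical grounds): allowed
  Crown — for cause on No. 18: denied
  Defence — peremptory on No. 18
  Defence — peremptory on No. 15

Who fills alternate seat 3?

13

Removed: #3, #6, #8, #11, #15, #16, #17, #18, #20, #21. (#10 stays — for-cause denied.)
Filling seats in venire order through position 9: #1, #2, #4, #5, #7, #9, #10, #12, #13.
So alternate 3 is #13.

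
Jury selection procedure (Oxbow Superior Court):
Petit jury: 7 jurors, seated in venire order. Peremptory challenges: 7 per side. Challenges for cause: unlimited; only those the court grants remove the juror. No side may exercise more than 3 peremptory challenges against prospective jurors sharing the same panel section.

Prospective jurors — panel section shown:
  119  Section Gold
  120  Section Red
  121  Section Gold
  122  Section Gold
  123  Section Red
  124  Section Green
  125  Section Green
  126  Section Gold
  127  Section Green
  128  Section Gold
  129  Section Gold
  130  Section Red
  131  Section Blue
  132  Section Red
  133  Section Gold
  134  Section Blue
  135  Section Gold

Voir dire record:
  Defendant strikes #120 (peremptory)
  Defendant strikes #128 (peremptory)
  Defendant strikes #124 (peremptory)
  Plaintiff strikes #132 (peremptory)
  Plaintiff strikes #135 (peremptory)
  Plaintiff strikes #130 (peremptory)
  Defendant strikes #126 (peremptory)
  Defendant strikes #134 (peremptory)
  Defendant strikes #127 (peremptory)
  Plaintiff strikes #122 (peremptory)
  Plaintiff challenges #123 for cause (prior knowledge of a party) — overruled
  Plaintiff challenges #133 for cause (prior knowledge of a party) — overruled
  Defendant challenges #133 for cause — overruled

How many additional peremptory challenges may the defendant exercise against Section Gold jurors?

Defendant peremptories so far: #120, #128, #124, #126, #134, #127 — 6 of 7 used, 1 left overall.
Against Section Gold: #128, #126 — 2 used; per-section cap 3 leaves 1.
Binding limit: min(1, 1) = 1.

1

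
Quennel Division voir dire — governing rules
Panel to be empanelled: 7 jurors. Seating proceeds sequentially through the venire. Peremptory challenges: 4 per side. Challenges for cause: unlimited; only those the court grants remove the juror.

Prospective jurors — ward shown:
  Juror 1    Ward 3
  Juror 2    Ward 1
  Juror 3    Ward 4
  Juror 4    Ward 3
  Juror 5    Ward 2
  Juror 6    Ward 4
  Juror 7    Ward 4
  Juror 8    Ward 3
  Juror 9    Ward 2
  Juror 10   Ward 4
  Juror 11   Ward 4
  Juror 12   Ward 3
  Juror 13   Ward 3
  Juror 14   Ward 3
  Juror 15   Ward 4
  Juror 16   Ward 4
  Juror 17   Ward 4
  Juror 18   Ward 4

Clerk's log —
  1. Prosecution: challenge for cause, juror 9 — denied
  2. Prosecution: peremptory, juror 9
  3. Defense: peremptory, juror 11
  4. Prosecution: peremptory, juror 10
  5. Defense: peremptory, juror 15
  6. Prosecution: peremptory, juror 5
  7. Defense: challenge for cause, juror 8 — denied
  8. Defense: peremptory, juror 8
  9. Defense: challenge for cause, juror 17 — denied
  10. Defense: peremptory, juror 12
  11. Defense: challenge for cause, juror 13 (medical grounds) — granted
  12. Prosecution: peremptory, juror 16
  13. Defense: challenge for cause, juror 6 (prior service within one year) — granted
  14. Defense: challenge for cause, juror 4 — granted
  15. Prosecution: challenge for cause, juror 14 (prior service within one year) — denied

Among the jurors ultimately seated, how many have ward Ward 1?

Removed: #4, #5, #6, #8, #9, #10, #11, #12, #13, #15, #16.
Seated jurors 1–7: #1, #2, #3, #7, #14, #17, #18.
Of those, in Ward 1: #2 → 1.

1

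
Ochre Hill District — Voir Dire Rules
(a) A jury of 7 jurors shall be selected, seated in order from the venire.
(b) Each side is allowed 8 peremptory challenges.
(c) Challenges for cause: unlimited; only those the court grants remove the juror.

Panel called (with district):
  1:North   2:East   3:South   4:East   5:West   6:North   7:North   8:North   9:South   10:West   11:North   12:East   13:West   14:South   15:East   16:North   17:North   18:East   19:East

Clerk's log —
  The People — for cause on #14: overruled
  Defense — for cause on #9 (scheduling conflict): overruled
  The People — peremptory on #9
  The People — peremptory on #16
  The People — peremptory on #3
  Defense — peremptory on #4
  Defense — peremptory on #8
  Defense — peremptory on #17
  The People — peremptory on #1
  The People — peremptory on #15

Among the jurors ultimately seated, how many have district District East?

2

Removed: #1, #3, #4, #8, #9, #15, #16, #17.
Seated jurors 1–7: #2, #5, #6, #7, #10, #11, #12.
Of those, in District East: #2, #12 → 2.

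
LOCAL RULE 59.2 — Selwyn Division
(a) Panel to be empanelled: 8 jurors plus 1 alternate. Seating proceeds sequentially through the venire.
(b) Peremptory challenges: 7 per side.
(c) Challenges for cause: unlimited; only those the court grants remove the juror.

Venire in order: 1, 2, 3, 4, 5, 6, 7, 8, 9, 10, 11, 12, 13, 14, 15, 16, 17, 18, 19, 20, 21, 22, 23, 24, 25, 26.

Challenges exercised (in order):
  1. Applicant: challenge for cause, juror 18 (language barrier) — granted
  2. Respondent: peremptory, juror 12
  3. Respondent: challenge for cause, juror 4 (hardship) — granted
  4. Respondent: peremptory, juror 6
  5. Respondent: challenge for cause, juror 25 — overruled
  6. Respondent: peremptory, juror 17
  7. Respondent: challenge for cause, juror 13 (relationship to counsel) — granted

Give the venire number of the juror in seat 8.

Removed: #4, #6, #12, #13, #17, #18. (#25 stays — for-cause denied.)
Seating in order: seats 1–8 → #1, #2, #3, #5, #7, #8, #9, #10; alternates → #11.
So seat 8 is #10.

10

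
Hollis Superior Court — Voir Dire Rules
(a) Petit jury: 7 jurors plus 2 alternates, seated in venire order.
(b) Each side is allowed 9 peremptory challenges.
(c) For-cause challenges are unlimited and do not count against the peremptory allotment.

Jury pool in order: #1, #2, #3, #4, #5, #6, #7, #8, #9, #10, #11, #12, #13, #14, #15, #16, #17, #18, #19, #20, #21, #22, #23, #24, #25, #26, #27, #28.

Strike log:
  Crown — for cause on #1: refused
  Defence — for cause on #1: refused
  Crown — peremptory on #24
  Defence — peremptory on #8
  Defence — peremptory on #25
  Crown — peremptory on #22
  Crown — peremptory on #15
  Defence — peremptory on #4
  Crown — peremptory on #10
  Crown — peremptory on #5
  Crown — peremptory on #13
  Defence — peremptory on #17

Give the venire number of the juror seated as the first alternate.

Removed: #4, #5, #8, #10, #13, #15, #17, #22, #24, #25. (#1 stays — for-cause denied.)
Filling seats in venire order through position 8: #1, #2, #3, #6, #7, #9, #11, #12.
So alternate 1 is #12.

12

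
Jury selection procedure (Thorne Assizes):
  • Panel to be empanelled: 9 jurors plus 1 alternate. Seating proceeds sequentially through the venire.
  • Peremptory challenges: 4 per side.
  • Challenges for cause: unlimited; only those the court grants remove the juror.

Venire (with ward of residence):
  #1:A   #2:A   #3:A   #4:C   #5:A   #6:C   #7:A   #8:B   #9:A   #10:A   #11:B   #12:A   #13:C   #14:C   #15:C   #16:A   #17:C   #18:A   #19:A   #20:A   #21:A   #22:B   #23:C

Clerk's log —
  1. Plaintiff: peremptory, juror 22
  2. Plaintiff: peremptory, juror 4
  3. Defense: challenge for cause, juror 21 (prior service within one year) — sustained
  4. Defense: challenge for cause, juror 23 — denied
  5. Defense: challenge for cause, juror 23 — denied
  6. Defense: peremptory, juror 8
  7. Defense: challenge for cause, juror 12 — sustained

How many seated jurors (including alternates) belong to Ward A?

Removed: #4, #8, #12, #21, #22.
Seated (10 incl. alternates): #1, #2, #3, #5, #6, #7, #9, #10, #11, #13.
Of those, in Ward A: #1, #2, #3, #5, #7, #9, #10 → 7.

7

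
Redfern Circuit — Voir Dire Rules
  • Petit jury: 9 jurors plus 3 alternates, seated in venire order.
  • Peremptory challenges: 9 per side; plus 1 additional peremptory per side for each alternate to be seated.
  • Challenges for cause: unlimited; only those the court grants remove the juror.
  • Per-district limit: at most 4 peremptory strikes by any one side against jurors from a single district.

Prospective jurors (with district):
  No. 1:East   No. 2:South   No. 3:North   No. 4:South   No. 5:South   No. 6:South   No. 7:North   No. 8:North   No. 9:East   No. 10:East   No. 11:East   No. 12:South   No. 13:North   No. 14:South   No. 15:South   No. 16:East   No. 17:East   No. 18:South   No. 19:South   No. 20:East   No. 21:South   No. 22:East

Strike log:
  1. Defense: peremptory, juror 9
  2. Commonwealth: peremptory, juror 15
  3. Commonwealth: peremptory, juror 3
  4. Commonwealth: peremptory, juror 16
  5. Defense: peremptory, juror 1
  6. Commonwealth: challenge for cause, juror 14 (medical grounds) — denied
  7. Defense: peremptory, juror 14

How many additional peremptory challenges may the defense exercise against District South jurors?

3

Defense peremptories so far: #9, #1, #14 — 3 of 12 used, 9 left overall.
Against District South: #14 — 1 used; per-district cap 4 leaves 3.
Binding limit: min(9, 3) = 3.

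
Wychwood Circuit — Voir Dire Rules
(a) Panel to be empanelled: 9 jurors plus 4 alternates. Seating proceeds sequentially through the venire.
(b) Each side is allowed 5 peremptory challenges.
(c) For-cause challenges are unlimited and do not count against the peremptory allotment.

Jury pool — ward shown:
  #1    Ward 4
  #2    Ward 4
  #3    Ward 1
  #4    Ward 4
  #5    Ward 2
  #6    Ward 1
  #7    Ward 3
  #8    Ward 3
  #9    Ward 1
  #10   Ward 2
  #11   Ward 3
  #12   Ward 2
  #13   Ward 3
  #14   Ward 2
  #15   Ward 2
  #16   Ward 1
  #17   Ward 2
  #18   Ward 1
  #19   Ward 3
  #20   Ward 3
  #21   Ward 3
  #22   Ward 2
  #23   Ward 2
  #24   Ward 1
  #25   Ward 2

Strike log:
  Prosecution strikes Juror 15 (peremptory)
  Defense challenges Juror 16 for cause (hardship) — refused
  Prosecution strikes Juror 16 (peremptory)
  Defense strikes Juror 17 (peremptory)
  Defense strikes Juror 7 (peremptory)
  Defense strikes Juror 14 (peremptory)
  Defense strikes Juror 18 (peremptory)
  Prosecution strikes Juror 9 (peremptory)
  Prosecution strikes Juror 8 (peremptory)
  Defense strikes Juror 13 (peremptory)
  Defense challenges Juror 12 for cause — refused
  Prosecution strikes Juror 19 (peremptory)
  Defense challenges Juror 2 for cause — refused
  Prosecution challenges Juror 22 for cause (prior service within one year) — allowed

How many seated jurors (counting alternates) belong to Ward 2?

4

Removed: #7, #8, #9, #13, #14, #15, #16, #17, #18, #19, #22.
Seated (13 incl. alternates): #1, #2, #3, #4, #5, #6, #10, #11, #12, #20, #21, #23, #24.
Of those, in Ward 2: #5, #10, #12, #23 → 4.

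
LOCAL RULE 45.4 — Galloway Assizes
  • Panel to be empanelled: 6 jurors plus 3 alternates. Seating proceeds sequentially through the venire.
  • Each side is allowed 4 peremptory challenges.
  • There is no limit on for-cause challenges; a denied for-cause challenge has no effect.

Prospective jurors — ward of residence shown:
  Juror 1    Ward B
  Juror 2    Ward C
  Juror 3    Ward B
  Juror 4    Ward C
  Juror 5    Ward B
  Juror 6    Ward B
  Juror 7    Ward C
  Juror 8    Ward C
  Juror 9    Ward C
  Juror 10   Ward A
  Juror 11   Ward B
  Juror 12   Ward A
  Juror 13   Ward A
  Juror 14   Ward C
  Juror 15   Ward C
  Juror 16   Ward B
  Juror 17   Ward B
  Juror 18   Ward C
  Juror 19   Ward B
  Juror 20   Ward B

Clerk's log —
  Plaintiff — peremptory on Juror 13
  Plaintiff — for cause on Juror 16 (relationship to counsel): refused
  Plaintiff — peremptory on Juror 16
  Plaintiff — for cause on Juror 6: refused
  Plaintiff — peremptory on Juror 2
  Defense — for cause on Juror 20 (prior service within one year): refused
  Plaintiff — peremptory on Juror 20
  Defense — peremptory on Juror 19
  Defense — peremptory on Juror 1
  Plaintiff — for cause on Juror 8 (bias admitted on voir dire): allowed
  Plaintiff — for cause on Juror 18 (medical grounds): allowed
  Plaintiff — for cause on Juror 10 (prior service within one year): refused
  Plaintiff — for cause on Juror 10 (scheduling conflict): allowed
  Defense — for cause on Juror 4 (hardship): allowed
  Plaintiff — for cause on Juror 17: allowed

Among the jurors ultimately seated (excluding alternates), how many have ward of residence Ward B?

4

Removed: #1, #2, #4, #8, #10, #13, #16, #17, #18, #19, #20.
Seated jurors 1–6: #3, #5, #6, #7, #9, #11 (alternates #12, #14, #15 not counted).
Of those, in Ward B: #3, #5, #6, #11 → 4.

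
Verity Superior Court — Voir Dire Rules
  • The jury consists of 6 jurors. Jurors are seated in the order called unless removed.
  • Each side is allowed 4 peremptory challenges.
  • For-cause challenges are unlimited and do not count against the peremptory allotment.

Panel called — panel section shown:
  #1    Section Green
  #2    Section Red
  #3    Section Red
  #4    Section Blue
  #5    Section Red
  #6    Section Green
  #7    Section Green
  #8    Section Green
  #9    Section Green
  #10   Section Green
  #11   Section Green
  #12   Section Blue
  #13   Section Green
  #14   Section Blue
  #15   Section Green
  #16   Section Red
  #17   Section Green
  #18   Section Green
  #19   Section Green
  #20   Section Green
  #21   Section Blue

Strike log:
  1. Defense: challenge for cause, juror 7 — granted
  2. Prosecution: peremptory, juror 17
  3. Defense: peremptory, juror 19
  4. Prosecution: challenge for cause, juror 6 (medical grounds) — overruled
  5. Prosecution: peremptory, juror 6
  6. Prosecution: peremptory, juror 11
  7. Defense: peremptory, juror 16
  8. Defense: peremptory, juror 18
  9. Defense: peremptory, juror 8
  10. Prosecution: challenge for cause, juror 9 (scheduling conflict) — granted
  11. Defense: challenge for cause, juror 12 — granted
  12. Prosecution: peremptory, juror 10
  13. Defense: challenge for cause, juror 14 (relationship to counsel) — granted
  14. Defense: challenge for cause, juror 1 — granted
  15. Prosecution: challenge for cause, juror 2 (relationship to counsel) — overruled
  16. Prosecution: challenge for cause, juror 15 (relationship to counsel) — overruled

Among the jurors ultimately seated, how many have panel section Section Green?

2

Removed: #1, #6, #7, #8, #9, #10, #11, #12, #14, #16, #17, #18, #19.
Seated jurors 1–6: #2, #3, #4, #5, #13, #15.
Of those, in Section Green: #13, #15 → 2.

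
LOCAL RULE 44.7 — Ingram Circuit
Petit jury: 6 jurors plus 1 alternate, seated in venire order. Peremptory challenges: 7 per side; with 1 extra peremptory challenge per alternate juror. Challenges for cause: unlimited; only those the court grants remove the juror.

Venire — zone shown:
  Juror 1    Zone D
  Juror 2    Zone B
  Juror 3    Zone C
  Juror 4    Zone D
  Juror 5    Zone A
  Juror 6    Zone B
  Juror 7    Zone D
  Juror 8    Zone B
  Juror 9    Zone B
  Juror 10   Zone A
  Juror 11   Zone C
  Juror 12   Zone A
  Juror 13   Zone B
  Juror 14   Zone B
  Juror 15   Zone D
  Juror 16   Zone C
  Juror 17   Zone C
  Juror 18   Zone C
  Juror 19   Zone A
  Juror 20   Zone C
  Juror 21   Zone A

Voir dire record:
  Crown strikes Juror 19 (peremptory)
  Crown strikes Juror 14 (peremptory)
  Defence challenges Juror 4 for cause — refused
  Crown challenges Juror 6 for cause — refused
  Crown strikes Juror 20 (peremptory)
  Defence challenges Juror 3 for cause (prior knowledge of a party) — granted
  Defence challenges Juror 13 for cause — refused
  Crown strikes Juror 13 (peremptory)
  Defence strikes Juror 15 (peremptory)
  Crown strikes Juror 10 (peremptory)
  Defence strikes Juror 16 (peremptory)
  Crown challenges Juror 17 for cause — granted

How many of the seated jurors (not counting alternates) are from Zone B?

Removed: #3, #10, #13, #14, #15, #16, #17, #19, #20.
Seated jurors 1–6: #1, #2, #4, #5, #6, #7 (alternates #8 not counted).
Of those, in Zone B: #2, #6 → 2.

2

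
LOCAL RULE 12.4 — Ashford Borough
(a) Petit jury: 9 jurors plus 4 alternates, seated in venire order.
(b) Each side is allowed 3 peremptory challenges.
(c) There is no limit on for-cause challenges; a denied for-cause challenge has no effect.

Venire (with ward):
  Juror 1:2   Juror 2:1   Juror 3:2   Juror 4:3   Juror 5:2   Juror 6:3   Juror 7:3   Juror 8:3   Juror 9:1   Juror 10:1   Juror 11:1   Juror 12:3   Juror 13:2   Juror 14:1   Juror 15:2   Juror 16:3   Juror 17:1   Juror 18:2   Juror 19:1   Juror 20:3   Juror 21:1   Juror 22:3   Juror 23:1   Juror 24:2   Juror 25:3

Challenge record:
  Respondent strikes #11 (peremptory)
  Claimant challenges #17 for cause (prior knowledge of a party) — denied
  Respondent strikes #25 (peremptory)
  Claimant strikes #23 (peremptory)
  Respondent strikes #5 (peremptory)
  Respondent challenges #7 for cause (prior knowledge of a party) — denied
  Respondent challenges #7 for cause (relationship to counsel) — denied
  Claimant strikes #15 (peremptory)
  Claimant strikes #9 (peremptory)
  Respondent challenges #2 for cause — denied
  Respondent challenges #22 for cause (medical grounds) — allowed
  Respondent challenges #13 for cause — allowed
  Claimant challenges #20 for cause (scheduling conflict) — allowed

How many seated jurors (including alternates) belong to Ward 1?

4

Removed: #5, #9, #11, #13, #15, #20, #22, #23, #25.
Seated (13 incl. alternates): #1, #2, #3, #4, #6, #7, #8, #10, #12, #14, #16, #17, #18.
Of those, in Ward 1: #2, #10, #14, #17 → 4.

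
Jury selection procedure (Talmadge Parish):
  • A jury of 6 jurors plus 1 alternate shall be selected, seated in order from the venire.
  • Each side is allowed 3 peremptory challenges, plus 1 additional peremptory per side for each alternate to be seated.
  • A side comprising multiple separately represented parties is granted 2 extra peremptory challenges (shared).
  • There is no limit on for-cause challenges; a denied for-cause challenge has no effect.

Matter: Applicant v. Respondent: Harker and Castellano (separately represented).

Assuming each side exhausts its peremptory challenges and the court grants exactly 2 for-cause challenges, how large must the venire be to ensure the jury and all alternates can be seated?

Seats to fill: 6 + 1 alternates = 7.
Peremptories — Applicant: 3 + 1×1 = 4; Respondent: 3 + 1×1 + 2 = 6; total 10.
For-cause removals: 2.
Minimum venire: 7 + 10 + 2 = 19.

19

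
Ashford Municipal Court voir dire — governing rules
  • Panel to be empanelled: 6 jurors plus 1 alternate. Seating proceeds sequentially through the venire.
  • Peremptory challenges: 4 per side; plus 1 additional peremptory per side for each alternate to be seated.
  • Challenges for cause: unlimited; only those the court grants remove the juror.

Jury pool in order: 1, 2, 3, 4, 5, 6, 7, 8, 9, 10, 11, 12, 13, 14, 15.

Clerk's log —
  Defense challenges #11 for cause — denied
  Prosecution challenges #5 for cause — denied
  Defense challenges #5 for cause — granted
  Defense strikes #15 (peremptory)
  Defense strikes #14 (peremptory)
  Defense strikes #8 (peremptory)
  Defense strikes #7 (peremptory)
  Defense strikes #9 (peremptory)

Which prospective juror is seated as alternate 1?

11

Removed: #5, #7, #8, #9, #14, #15. (#11 stays — for-cause denied.)
Filling seats in venire order through position 7: #1, #2, #3, #4, #6, #10, #11.
So alternate 1 is #11.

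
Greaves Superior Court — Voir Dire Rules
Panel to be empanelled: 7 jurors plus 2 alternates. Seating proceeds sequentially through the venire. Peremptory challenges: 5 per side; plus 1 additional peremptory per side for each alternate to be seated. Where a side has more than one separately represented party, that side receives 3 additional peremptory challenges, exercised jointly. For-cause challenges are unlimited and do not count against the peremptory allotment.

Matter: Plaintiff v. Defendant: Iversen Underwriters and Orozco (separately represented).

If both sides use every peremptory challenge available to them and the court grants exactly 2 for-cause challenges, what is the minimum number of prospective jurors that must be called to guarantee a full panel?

Seats to fill: 7 + 2 alternates = 9.
Peremptories — Plaintiff: 5 + 1×2 = 7; Defendant: 5 + 1×2 + 3 = 10; total 17.
For-cause removals: 2.
Minimum venire: 9 + 17 + 2 = 28.

28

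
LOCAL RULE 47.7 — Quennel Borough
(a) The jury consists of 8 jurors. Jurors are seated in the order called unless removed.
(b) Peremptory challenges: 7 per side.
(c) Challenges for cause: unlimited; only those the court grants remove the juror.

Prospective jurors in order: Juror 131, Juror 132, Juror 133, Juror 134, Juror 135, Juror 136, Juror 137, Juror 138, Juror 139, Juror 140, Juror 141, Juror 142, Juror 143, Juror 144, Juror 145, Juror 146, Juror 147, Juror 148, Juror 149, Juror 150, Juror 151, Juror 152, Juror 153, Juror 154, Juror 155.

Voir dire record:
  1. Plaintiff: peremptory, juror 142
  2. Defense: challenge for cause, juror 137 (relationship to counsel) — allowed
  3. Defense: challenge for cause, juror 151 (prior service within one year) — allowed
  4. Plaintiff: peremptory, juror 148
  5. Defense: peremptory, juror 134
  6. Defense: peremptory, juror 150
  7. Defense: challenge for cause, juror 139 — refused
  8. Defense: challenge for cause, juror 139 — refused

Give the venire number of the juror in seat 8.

140

Removed: #134, #137, #142, #148, #150, #151. (#139 stays — for-cause denied.)
Filling seats in venire order through position 8: #131, #132, #133, #135, #136, #138, #139, #140.
So seat 8 is #140.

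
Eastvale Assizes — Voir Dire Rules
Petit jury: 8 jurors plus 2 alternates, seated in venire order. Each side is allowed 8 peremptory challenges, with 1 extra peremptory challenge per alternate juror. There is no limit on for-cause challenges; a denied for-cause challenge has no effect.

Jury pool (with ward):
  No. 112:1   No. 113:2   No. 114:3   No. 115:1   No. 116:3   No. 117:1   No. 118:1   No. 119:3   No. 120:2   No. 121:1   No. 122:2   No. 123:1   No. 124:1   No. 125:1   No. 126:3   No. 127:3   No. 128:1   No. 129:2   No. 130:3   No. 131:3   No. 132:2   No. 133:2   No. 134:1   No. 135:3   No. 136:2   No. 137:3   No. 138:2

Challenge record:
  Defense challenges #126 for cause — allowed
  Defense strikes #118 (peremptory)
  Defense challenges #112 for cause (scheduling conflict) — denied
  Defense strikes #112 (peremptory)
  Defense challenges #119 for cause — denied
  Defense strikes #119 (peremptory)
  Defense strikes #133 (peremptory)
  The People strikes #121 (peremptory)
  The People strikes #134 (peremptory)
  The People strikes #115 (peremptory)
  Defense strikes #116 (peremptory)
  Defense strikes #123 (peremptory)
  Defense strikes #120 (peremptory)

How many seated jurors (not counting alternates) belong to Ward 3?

Removed: #112, #115, #116, #118, #119, #120, #121, #123, #126, #133, #134.
Seated jurors 1–8: #113, #114, #117, #122, #124, #125, #127, #128 (alternates #129, #130 not counted).
Of those, in Ward 3: #114, #127 → 2.

2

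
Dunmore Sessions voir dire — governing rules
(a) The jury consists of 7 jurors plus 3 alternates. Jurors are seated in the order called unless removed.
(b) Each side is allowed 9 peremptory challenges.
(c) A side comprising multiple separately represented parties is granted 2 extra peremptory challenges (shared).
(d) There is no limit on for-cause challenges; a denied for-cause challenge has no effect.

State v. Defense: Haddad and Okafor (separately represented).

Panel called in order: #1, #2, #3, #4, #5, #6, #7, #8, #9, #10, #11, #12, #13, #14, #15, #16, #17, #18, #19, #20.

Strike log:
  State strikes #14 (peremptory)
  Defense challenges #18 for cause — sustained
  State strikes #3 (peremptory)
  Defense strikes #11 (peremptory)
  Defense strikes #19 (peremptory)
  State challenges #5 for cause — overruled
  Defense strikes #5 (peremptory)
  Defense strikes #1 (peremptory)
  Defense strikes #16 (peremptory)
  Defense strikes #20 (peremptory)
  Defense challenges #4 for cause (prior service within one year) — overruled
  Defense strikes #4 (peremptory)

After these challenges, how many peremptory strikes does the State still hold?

7

State allotment: 9.
State peremptories used: #14, #3 — 2 (the for-cause on #5 doesn't count).
Remaining: 9 − 2 = 7.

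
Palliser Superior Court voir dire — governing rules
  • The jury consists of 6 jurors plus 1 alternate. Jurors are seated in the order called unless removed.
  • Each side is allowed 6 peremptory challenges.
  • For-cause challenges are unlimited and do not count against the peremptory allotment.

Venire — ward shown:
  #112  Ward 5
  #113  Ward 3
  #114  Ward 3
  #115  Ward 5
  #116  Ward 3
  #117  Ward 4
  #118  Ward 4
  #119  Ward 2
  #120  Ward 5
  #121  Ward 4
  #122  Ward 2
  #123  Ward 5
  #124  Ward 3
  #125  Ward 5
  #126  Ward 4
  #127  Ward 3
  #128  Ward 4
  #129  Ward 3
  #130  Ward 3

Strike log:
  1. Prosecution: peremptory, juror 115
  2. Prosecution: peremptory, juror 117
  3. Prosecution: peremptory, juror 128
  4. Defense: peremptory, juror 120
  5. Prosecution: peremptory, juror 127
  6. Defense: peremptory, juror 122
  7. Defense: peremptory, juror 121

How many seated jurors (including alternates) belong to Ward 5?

2

Removed: #115, #117, #120, #121, #122, #127, #128.
Seated (7 incl. alternates): #112, #113, #114, #116, #118, #119, #123.
Of those, in Ward 5: #112, #123 → 2.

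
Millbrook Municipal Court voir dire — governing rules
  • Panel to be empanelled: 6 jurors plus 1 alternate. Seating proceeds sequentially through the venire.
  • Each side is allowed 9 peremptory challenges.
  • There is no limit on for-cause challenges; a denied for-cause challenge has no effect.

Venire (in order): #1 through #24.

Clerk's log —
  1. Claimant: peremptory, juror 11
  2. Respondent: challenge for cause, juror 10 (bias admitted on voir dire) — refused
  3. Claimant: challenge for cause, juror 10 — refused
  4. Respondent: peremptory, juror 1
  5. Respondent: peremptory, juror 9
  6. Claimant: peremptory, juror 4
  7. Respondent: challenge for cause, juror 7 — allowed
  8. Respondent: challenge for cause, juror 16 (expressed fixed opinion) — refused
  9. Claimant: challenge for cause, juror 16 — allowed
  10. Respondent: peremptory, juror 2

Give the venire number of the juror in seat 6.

Removed: #1, #2, #4, #7, #9, #11, #16. (#10 stays — for-cause denied.)
Filling seats in venire order through position 6: #3, #5, #6, #8, #10, #12.
So seat 6 is #12.

12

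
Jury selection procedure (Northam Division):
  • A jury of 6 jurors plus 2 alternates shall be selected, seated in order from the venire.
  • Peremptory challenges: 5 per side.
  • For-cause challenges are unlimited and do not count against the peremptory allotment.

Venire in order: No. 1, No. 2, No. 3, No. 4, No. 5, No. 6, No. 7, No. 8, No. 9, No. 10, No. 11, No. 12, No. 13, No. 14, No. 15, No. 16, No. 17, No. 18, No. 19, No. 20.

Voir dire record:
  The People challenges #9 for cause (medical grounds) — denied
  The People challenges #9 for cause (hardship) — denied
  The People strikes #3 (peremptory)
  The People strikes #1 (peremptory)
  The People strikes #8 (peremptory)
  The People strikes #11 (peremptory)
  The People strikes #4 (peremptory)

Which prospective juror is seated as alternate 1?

12

Removed: #1, #3, #4, #8, #11. (#9 stays — for-cause denied.)
Seating in order: seats 1–6 → #2, #5, #6, #7, #9, #10; alternates → #12, #13.
So alternate 1 is #12.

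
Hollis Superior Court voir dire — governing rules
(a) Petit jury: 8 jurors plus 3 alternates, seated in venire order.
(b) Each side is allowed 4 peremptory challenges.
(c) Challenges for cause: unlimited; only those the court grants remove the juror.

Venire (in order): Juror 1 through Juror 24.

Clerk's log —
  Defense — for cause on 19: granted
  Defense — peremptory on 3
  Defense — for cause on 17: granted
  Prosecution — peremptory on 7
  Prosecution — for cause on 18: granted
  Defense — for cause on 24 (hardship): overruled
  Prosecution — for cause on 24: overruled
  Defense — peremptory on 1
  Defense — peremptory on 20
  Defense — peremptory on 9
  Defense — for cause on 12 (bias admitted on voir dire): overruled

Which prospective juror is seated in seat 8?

12

Removed: #1, #3, #7, #9, #17, #18, #19, #20. (#12, #24 stay — for-cause denied.)
Seating in order: seats 1–8 → #2, #4, #5, #6, #8, #10, #11, #12; alternates → #13, #14, #15.
So seat 8 is #12.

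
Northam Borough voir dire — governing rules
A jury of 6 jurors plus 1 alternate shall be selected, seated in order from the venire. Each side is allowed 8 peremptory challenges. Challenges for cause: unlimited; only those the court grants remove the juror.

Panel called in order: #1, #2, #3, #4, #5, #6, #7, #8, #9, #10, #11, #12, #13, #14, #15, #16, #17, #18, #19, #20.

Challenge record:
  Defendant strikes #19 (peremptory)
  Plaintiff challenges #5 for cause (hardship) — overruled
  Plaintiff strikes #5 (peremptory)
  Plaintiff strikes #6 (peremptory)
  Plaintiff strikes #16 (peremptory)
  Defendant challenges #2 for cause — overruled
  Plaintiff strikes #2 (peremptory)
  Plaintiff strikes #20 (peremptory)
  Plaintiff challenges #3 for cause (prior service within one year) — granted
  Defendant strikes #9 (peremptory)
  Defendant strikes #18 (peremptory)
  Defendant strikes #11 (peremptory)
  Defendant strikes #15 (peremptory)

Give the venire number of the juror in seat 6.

12

Removed: #2, #3, #5, #6, #9, #11, #15, #16, #18, #19, #20.
Filling seats in venire order through position 6: #1, #4, #7, #8, #10, #12.
So seat 6 is #12.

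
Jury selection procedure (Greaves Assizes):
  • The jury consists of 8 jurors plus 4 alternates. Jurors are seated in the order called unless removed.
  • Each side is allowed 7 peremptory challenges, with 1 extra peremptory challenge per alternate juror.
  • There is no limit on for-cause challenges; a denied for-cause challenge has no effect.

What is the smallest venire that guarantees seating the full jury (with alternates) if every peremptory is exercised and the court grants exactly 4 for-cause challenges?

Seats to fill: 8 + 4 alternates = 12.
Peremptories: 7 + 1×4 = 11 per side × 2 sides = 22.
For-cause removals: 4.
Minimum venire: 12 + 22 + 4 = 38.

38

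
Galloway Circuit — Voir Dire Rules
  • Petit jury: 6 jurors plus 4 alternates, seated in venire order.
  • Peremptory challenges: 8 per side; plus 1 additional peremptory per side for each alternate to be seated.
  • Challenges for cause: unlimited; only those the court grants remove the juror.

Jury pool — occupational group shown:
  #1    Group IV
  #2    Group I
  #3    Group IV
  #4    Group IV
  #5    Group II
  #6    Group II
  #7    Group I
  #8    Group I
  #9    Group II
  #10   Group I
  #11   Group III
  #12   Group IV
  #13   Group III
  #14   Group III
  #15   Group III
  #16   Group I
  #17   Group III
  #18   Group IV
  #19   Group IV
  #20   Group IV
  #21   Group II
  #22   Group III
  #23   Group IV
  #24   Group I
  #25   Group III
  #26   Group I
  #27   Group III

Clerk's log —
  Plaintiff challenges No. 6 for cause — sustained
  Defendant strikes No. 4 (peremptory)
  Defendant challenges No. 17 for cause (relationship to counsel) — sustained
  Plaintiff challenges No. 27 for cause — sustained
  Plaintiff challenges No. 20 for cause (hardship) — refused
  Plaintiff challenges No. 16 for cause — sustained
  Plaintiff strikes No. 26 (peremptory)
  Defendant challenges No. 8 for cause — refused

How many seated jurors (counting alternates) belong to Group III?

Removed: #4, #6, #16, #17, #26, #27.
Seated (10 incl. alternates): #1, #2, #3, #5, #7, #8, #9, #10, #11, #12.
Of those, in Group III: #11 → 1.

1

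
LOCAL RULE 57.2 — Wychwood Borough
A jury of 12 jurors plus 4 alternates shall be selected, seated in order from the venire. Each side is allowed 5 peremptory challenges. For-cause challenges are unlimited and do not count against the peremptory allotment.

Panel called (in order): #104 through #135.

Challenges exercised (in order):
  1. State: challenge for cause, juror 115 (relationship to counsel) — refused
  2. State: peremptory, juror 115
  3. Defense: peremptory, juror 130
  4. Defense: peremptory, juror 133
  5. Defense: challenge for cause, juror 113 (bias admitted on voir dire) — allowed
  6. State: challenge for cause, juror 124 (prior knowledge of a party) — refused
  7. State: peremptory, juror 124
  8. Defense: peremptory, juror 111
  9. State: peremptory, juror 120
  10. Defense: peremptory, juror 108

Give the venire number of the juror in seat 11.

Removed: #108, #111, #113, #115, #120, #124, #130, #133.
Filling seats in venire order through position 11: #104, #105, #106, #107, #109, #110, #112, #114, #116, #117, #118.
So seat 11 is #118.

118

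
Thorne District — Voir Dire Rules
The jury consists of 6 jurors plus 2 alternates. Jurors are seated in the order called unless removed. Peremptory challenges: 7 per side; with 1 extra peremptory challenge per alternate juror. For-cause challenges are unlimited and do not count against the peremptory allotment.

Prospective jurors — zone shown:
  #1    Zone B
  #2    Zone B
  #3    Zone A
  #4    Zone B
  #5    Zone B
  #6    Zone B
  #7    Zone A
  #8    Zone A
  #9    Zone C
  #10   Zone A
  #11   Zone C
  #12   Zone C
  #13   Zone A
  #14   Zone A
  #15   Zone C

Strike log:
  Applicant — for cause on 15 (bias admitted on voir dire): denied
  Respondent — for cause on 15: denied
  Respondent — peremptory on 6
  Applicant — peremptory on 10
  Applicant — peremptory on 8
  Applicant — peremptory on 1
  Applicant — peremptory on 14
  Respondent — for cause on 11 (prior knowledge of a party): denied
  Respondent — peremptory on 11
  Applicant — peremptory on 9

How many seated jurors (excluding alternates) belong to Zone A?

2

Removed: #1, #6, #8, #9, #10, #11, #14.
Seated jurors 1–6: #2, #3, #4, #5, #7, #12 (alternates #13, #15 not counted).
Of those, in Zone A: #3, #7 → 2.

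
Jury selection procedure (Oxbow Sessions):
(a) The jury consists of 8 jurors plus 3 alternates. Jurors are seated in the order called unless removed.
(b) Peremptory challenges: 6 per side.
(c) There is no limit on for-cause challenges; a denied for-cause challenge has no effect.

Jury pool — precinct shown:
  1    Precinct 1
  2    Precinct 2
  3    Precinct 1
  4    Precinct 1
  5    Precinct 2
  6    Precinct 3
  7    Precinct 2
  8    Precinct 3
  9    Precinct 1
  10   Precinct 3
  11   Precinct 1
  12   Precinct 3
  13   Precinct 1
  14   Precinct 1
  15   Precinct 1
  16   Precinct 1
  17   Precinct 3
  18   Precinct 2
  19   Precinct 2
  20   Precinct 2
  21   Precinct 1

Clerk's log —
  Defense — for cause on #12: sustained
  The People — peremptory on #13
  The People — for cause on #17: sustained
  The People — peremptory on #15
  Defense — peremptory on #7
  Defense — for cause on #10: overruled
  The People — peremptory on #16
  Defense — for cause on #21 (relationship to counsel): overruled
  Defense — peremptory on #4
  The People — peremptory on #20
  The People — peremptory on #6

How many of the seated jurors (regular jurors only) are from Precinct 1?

Removed: #4, #6, #7, #12, #13, #15, #16, #17, #20.
Seated jurors 1–8: #1, #2, #3, #5, #8, #9, #10, #11 (alternates #14, #18, #19 not counted).
Of those, in Precinct 1: #1, #3, #9, #11 → 4.

4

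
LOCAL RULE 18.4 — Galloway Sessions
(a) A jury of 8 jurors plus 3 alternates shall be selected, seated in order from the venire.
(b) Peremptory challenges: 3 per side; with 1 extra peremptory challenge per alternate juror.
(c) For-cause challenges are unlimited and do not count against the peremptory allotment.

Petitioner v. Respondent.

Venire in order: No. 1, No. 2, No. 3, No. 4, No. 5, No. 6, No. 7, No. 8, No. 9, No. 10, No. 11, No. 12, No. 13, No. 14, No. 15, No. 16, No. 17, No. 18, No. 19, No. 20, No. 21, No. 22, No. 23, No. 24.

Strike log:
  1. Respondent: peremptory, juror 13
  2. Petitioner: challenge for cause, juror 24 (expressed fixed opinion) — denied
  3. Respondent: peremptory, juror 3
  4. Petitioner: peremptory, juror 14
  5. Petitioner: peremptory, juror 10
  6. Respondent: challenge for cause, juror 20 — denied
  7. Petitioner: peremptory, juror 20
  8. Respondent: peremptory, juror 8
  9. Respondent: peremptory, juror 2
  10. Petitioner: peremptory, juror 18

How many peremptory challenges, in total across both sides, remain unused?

Petitioner allotment: 3 base + 1 × 3 alternates = 6. Respondent allotment: 3 base + 1 × 3 alternates = 6.
Petitioner peremptories used: #14, #10, #20, #18 — 4 (the for-cause on #24 doesn't count).
Respondent peremptories used: #13, #3, #8, #2 — 4 (the for-cause on #20 doesn't count).
Remaining: (6 − 4) + (6 − 4) = 4.

4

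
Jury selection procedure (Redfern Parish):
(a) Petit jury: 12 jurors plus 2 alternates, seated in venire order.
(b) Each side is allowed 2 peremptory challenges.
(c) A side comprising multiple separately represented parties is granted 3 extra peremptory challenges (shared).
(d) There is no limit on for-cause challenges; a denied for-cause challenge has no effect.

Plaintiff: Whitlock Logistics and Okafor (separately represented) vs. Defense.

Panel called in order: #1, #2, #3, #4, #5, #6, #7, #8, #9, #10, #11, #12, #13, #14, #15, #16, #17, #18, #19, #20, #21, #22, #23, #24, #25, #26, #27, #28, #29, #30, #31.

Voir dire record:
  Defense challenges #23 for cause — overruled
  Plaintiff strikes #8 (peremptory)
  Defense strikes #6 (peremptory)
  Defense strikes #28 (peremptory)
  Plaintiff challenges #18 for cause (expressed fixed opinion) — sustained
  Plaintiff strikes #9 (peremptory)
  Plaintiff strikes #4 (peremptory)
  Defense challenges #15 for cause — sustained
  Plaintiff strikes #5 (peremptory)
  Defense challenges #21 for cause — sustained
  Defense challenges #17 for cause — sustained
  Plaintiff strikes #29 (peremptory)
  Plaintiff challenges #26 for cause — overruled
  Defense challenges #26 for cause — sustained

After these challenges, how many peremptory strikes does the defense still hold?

0

Defense allotment: 2.
Defense peremptories used: #6, #28 — 2 (for-cause on #23, #15, #21, #17, #26 don't count).
Remaining: 2 − 2 = 0.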